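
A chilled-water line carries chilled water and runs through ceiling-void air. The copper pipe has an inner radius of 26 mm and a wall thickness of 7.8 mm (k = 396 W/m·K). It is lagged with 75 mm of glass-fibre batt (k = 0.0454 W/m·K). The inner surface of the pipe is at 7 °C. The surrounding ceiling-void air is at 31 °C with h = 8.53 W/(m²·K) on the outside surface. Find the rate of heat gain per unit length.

q′ ≈ 5.62 W/m

For a radial system each layer contributes R = ln(r_out/r_in)/(2πkL); films add R = 1/(hA).
R_copper pipe wall = ln(33.8/26)/(2π×396×1) = 1.054×10^-4 K/W
R_glass-fibre batt = ln(108.8/33.8)/(2π×0.0454×1) = 4.098 K/W
R_outer film = 1/(h_o·2πr_oL) = 1/(8.53×2π×0.1088×1) = 0.1715 K/W
R_total = 4.27 K/W
Q = ΔT/R_total = 24/4.27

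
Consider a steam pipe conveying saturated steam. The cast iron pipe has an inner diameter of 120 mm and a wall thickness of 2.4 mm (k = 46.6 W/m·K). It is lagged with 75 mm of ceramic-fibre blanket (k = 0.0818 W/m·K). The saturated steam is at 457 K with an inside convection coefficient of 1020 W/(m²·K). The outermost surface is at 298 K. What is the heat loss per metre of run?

Treating each annulus and film as a series resistance:
R_inner film = 1/(h_i·2πr₁L) = 1/(1020×2π×0.06×1) = 0.002601 K/W
R_cast iron pipe wall = ln(62.4/60)/(2π×46.6×1) = 1.34×10^-4 K/W
R_ceramic-fibre blanket = ln(137.4/62.4)/(2π×0.0818×1) = 1.536 K/W
R_total = 1.539 K/W
Q = ΔT/R_total = 159/1.539

q′ ≈ 103 W/m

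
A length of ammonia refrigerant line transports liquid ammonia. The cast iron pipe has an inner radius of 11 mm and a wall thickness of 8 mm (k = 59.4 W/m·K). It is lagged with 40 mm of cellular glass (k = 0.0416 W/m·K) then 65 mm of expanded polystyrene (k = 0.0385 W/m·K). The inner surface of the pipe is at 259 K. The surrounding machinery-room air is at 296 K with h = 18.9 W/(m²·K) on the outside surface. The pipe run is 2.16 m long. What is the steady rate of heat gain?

Treating each annulus and film as a series resistance:
R_cast iron pipe wall = ln(19/11)/(2π×59.4×2.16) = 6.78×10^-4 K/W
R_cellular glass = ln(59/19)/(2π×0.0416×2.16) = 2.007 K/W
R_expanded polystyrene = ln(124/59)/(2π×0.0385×2.16) = 1.421 K/W
R_outer film = 1/(h_o·2πr_oL) = 1/(18.9×2π×0.124×2.16) = 0.03144 K/W
R_total = 3.461 K/W
Q = ΔT/R_total = 37/3.461

Q ≈ 10.7 W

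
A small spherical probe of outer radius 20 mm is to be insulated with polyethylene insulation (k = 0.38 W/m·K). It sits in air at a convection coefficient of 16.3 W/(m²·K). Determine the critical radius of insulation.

r_cr ≈ 46.6 mm

For a sphere r_cr = 2k/h = 2×0.38/16.3
r_cr = 46.6 mm; since the bare radius (20 mm) is below r_cr, adding a thin layer of insulation will *increase* heat loss.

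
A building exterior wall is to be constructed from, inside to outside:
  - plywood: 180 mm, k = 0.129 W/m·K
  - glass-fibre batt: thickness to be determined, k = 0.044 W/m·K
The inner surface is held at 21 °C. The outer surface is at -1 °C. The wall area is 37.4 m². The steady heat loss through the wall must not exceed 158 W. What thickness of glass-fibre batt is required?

Treating each layer as a thermal resistance in series:
R_plywood = L/(kA) = 0.18/(0.129×37.4) = 0.03731 K/W
Sum of the known resistances R_other = 0.03731 K/W
Required total resistance R_tot = ΔT/Q_allow = 22/158 = 0.1392 K/W
R_glass-fibre batt = R_tot − R_other = 0.1019 K/W
L = R·k·A = 0.1019×0.044×37.4

L ≈ 168 mm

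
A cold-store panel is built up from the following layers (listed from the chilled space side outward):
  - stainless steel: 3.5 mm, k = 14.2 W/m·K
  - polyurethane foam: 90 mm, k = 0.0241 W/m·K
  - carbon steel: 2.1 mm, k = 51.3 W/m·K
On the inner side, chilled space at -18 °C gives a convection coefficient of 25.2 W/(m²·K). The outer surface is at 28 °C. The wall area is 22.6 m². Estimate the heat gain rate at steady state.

Q ≈ 275 W

Thermal resistances in series:
R_inner film = 1/(h_i·A) = 1/(25.2×22.6) = 0.001756 K/W
R_stainless steel = L/(kA) = 0.0035/(14.2×22.6) = 1.091×10^-5 K/W
R_polyurethane foam = L/(kA) = 0.09/(0.0241×22.6) = 0.1652 K/W
R_carbon steel = L/(kA) = 0.0021/(51.3×22.6) = 1.811×10^-6 K/W
R_total = 0.167 K/W
Q = ΔT / R_total = 46 / 0.167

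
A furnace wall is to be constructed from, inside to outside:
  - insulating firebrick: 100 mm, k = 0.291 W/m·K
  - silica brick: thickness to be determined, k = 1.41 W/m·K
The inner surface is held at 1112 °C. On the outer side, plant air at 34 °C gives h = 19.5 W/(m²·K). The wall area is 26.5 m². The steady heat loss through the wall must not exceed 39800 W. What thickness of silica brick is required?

Treating each layer as a thermal resistance in series:
R_insulating firebrick = L/(kA) = 0.1/(0.291×26.5) = 0.01297 K/W
R_outer film = 1/(h_o·A) = 1/(19.5×26.5) = 0.001935 K/W
Sum of the known resistances R_other = 0.0149 K/W
Required total resistance R_tot = ΔT/Q_allow = 1078/39800 = 0.02709 K/W
R_silica brick = R_tot − R_other = 0.01218 K/W
L = R·k·A = 0.01218×1.41×26.5

L ≈ 455 mm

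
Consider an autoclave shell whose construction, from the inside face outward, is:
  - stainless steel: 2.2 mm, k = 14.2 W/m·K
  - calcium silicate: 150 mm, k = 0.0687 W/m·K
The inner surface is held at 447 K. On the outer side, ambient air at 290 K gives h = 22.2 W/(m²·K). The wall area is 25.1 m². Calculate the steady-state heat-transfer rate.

Q ≈ 1770 W

Treating each layer as a thermal resistance in series:
R_stainless steel = L/(kA) = 0.0022/(14.2×25.1) = 6.172×10^-6 K/W
R_calcium silicate = L/(kA) = 0.15/(0.0687×25.1) = 0.08699 K/W
R_outer film = 1/(h_o·A) = 1/(22.2×25.1) = 0.001795 K/W
R_total = 0.08879 K/W
Q = ΔT / R_total = 157 / 0.08879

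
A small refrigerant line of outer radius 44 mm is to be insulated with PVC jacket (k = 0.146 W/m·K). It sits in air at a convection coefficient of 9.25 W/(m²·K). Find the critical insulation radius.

For a cylinder r_cr = k/h = 0.146/9.25
r_cr = 15.8 mm; since the bare radius (44 mm) is above r_cr, any added insulation will reduce heat loss.

r_cr ≈ 15.8 mm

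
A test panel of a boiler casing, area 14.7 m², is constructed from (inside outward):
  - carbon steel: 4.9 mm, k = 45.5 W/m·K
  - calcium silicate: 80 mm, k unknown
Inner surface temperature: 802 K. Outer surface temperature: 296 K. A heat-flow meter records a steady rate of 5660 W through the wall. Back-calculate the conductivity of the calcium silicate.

k ≈ 0.0609 W/(m·K)

Model the wall as resistances in series:
R_carbon steel = L/(kA) = 0.0049/(45.5×14.7) = 7.326×10^-6 K/W
Sum of known resistances R_other = 7.326×10^-6 K/W
Total R = ΔT/Q = 506/5660 = 0.0894 K/W
R_calcium silicate = R_total − R_other = 0.08939 K/W
k = L/(R·A) = 0.08/(0.08939×14.7)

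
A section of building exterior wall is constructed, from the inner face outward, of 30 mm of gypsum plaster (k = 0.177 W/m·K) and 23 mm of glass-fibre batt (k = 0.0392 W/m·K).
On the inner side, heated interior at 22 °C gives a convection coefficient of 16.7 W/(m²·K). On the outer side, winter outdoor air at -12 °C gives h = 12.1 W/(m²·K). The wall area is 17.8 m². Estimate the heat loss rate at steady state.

Q ≈ 673 W

Treating each layer as a thermal resistance in series:
R_inner film = 1/(h_i·A) = 1/(16.7×17.8) = 0.003364 K/W
R_gypsum plaster = L/(kA) = 0.03/(0.177×17.8) = 0.009522 K/W
R_glass-fibre batt = L/(kA) = 0.023/(0.0392×17.8) = 0.03296 K/W
R_outer film = 1/(h_o·A) = 1/(12.1×17.8) = 0.004643 K/W
R_total = 0.05049 K/W
Q = ΔT / R_total = 34 / 0.05049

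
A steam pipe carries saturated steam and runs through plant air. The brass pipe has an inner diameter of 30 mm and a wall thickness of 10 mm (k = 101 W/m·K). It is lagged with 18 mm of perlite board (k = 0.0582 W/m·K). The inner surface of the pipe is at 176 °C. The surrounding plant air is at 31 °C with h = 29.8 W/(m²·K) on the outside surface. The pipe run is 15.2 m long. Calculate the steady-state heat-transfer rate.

Radial resistances (cylindrical: R_cond = ln(r_o/r_i)/(2πkL), R_conv = 1/(h·2πrL)):
R_brass pipe wall = ln(25/15)/(2π×101×15.2) = 5.296×10^-5 K/W
R_perlite board = ln(43/25)/(2π×0.0582×15.2) = 0.09757 K/W
R_outer film = 1/(h_o·2πr_oL) = 1/(29.8×2π×0.043×15.2) = 0.008171 K/W
R_total = 0.1058 K/W
Q = ΔT/R_total = 145/0.1058

Q ≈ 1370 W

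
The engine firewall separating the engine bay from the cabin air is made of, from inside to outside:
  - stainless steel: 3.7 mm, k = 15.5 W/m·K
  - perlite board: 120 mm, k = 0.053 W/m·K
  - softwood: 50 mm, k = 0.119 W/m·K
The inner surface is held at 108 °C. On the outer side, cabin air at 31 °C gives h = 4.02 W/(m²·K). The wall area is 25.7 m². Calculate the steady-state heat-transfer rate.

Q ≈ 675 W

Model the wall as resistances in series:
R_stainless steel = L/(kA) = 0.0037/(15.5×25.7) = 9.288×10^-6 K/W
R_perlite board = L/(kA) = 0.12/(0.053×25.7) = 0.0881 K/W
R_softwood = L/(kA) = 0.05/(0.119×25.7) = 0.01635 K/W
R_outer film = 1/(h_o·A) = 1/(4.02×25.7) = 0.009679 K/W
R_total = 0.1141 K/W
Q = ΔT / R_total = 77 / 0.1141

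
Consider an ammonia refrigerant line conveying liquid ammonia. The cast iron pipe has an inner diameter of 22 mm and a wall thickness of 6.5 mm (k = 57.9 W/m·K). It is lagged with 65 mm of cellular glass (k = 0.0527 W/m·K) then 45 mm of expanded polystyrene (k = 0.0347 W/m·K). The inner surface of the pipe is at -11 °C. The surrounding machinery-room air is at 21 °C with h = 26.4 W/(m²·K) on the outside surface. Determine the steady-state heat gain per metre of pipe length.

Treating each annulus and film as a series resistance:
R_cast iron pipe wall = ln(17.5/11)/(2π×57.9×1) = 0.001276 K/W
R_cellular glass = ln(82.5/17.5)/(2π×0.0527×1) = 4.683 K/W
R_expanded polystyrene = ln(127.5/82.5)/(2π×0.0347×1) = 1.997 K/W
R_outer film = 1/(h_o·2πr_oL) = 1/(26.4×2π×0.1275×1) = 0.04728 K/W
R_total = 6.728 K/W
Q = ΔT/R_total = 32/6.728

q′ ≈ 4.76 W/m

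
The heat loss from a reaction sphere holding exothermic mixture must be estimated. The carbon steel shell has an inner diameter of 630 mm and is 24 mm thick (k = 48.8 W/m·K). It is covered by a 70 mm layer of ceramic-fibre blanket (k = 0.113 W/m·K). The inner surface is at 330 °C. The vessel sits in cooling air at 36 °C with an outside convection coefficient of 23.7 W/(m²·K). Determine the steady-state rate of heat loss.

Q ≈ 782 W

Spherical conduction: R = (1/r_in − 1/r_out)/(4πk) per layer; series-sum.
R_carbon steel shell = (1/0.315 − 1/0.339)/(4π×48.8) = 3.665×10^-4 K/W
R_ceramic-fibre blanket = (1/0.339 − 1/0.409)/(4π×0.113) = 0.3555 K/W
R_outer film = 1/(h·4πr_o²) = 1/(23.7×4π×0.409²) = 0.02007 K/W
R_total = 0.376 K/W
Q = ΔT/R_total = 294/0.376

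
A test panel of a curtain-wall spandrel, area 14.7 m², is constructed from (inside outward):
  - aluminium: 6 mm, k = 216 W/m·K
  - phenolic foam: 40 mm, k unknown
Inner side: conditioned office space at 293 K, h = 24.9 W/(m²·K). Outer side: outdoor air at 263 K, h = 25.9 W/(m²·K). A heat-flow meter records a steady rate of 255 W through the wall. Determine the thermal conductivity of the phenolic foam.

k ≈ 0.0242 W/(m·K)

Thermal resistances in series:
R_inner film = 1/(h_i·A) = 1/(24.9×14.7) = 0.002732 K/W
R_aluminium = L/(kA) = 0.006/(216×14.7) = 1.89×10^-6 K/W
R_outer film = 1/(h_o·A) = 1/(25.9×14.7) = 0.002627 K/W
Sum of known resistances R_other = 0.00536 K/W
Total R = ΔT/Q = 30/255 = 0.1176 K/W
R_phenolic foam = R_total − R_other = 0.1123 K/W
k = L/(R·A) = 0.04/(0.1123×14.7)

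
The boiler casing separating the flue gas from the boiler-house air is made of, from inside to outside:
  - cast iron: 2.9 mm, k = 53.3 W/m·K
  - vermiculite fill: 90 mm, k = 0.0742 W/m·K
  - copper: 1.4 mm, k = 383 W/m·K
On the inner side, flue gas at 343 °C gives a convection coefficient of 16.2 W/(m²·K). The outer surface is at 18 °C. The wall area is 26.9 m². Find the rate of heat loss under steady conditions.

Q ≈ 6860 W

Using the resistance-network approach (series):
R_inner film = 1/(h_i·A) = 1/(16.2×26.9) = 0.002295 K/W
R_cast iron = L/(kA) = 0.0029/(53.3×26.9) = 2.023×10^-6 K/W
R_vermiculite fill = L/(kA) = 0.09/(0.0742×26.9) = 0.04509 K/W
R_copper = L/(kA) = 0.0014/(383×26.9) = 1.359×10^-7 K/W
R_total = 0.04739 K/W
Q = ΔT / R_total = 325 / 0.04739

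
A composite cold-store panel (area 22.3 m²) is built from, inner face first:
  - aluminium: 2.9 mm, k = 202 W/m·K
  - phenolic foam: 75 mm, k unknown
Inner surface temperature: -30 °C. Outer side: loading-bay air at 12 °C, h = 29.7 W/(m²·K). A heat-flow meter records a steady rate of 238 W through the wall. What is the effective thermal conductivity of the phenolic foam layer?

k ≈ 0.0192 W/(m·K)

Model the wall as resistances in series:
R_aluminium = L/(kA) = 0.0029/(202×22.3) = 6.438×10^-7 K/W
R_outer film = 1/(h_o·A) = 1/(29.7×22.3) = 0.00151 K/W
Sum of known resistances R_other = 0.001511 K/W
Total R = ΔT/Q = 42/238 = 0.1765 K/W
R_phenolic foam = R_total − R_other = 0.175 K/W
k = L/(R·A) = 0.075/(0.175×22.3)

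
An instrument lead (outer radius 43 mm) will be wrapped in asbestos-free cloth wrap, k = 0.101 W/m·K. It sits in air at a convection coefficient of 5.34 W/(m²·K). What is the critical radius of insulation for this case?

r_cr ≈ 18.9 mm

For a cylinder r_cr = k/h = 0.101/5.34
r_cr = 18.9 mm; since the bare radius (43 mm) is above r_cr, any added insulation will reduce heat loss.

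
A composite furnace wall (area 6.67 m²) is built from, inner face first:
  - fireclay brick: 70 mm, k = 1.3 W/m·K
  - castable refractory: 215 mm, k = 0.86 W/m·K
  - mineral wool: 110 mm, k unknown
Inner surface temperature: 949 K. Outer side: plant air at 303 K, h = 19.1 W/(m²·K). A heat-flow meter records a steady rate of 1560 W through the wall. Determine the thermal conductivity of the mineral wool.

k ≈ 0.0457 W/(m·K)

Treating each layer as a thermal resistance in series:
R_fireclay brick = L/(kA) = 0.07/(1.3×6.67) = 0.008073 K/W
R_castable refractory = L/(kA) = 0.215/(0.86×6.67) = 0.03748 K/W
R_outer film = 1/(h_o·A) = 1/(19.1×6.67) = 0.007849 K/W
Sum of known resistances R_other = 0.0534 K/W
Total R = ΔT/Q = 646/1560 = 0.4141 K/W
R_mineral wool = R_total − R_other = 0.3607 K/W
k = L/(R·A) = 0.11/(0.3607×6.67)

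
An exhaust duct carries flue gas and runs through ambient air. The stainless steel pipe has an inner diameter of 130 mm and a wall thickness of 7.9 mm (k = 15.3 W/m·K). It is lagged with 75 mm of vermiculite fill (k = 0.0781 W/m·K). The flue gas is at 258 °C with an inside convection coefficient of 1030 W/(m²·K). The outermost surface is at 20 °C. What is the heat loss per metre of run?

For a radial system each layer contributes R = ln(r_out/r_in)/(2πkL); films add R = 1/(hA).
R_inner film = 1/(h_i·2πr₁L) = 1/(1030×2π×0.065×1) = 0.002377 K/W
R_stainless steel pipe wall = ln(72.9/65)/(2π×15.3×1) = 0.001193 K/W
R_vermiculite fill = ln(147.9/72.9)/(2π×0.0781×1) = 1.442 K/W
R_total = 1.445 K/W
Q = ΔT/R_total = 238/1.445

q′ ≈ 165 W/m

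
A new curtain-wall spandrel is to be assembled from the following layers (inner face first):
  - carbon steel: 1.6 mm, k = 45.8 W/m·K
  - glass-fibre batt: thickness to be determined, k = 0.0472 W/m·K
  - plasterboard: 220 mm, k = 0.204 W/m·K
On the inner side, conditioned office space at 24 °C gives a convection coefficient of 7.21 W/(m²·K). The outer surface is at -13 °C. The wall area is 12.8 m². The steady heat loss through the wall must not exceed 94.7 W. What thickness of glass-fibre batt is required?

L ≈ 179 mm

Treating each layer as a thermal resistance in series:
R_inner film = 1/(h_i·A) = 1/(7.21×12.8) = 0.01084 K/W
R_carbon steel = L/(kA) = 0.0016/(45.8×12.8) = 2.729×10^-6 K/W
R_plasterboard = L/(kA) = 0.22/(0.204×12.8) = 0.08425 K/W
Sum of the known resistances R_other = 0.09509 K/W
Required total resistance R_tot = ΔT/Q_allow = 37/94.7 = 0.3907 K/W
R_glass-fibre batt = R_tot − R_other = 0.2956 K/W
L = R·k·A = 0.2956×0.0472×12.8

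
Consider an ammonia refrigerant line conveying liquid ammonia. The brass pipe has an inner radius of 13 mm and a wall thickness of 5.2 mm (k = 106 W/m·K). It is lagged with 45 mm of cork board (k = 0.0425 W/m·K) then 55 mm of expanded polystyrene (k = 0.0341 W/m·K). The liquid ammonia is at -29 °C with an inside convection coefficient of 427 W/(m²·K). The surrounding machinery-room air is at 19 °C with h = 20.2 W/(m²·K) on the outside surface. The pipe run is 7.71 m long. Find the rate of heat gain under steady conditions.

Q ≈ 48.2 W

For a radial system each layer contributes R = ln(r_out/r_in)/(2πkL); films add R = 1/(hA).
R_inner film = 1/(h_i·2πr₁L) = 1/(427×2π×0.013×7.71) = 0.003719 K/W
R_brass pipe wall = ln(18.2/13)/(2π×106×7.71) = 6.553×10^-5 K/W
R_cork board = ln(63.2/18.2)/(2π×0.0425×7.71) = 0.6047 K/W
R_expanded polystyrene = ln(118.2/63.2)/(2π×0.0341×7.71) = 0.379 K/W
R_outer film = 1/(h_o·2πr_oL) = 1/(20.2×2π×0.1182×7.71) = 0.008646 K/W
R_total = 0.9961 K/W
Q = ΔT/R_total = 48/0.9961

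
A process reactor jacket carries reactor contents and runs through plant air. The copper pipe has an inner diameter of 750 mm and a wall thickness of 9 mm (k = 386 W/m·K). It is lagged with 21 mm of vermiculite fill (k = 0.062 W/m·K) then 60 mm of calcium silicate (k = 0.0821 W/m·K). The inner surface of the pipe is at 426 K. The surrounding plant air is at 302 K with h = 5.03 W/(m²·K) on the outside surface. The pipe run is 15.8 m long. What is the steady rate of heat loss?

Radial resistances (cylindrical: R_cond = ln(r_o/r_i)/(2πkL), R_conv = 1/(h·2πrL)):
R_copper pipe wall = ln(384/375)/(2π×386×15.8) = 6.189×10^-7 K/W
R_vermiculite fill = ln(405/384)/(2π×0.062×15.8) = 0.008651 K/W
R_calcium silicate = ln(465/405)/(2π×0.0821×15.8) = 0.01695 K/W
R_outer film = 1/(h_o·2πr_oL) = 1/(5.03×2π×0.465×15.8) = 0.004307 K/W
R_total = 0.02991 K/W
Q = ΔT/R_total = 124/0.02991

Q ≈ 4150 W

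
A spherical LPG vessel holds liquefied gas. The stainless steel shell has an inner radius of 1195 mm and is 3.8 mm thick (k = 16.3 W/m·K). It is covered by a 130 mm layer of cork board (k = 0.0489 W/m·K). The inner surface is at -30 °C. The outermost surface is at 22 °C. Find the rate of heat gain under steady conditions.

For a spherical shell R = (1/r₁ − 1/r₂)/(4πk); film R = 1/(h·4πr²). In series:
R_stainless steel shell = (1/1.195 − 1/1.1988)/(4π×16.3) = 1.295×10^-5 K/W
R_cork board = (1/1.1988 − 1/1.3288)/(4π×0.0489) = 0.1328 K/W
R_total = 0.1328 K/W
Q = ΔT/R_total = 52/0.1328

Q ≈ 392 W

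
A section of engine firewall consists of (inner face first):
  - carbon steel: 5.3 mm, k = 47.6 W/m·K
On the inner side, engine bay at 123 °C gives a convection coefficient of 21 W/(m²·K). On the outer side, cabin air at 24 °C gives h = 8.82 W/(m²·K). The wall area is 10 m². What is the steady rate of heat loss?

Q ≈ 6140 W

Model the wall as resistances in series:
R_inner film = 1/(h_i·A) = 1/(21×10) = 0.004762 K/W
R_carbon steel = L/(kA) = 0.0053/(47.6×10) = 1.113×10^-5 K/W
R_outer film = 1/(h_o·A) = 1/(8.82×10) = 0.01134 K/W
R_total = 0.01611 K/W
Q = ΔT / R_total = 99 / 0.01611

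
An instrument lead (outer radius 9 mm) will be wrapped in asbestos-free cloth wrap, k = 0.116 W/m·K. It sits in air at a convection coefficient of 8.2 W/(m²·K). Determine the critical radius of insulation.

r_cr ≈ 14.1 mm

For a cylinder r_cr = k/h = 0.116/8.2
r_cr = 14.1 mm; since the bare radius (9 mm) is below r_cr, adding a thin layer of insulation will *increase* heat loss.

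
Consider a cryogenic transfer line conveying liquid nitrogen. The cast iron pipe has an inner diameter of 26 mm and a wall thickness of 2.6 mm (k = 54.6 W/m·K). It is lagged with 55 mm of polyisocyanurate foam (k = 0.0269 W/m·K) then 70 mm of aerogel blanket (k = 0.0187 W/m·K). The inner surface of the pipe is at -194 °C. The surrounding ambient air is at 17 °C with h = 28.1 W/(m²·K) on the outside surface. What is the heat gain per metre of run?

Treating each annulus and film as a series resistance:
R_cast iron pipe wall = ln(15.6/13)/(2π×54.6×1) = 5.315×10^-4 K/W
R_polyisocyanurate foam = ln(70.6/15.6)/(2π×0.0269×1) = 8.933 K/W
R_aerogel blanket = ln(140.6/70.6)/(2π×0.0187×1) = 5.863 K/W
R_outer film = 1/(h_o·2πr_oL) = 1/(28.1×2π×0.1406×1) = 0.04028 K/W
R_total = 14.84 K/W
Q = ΔT/R_total = 211/14.84

q′ ≈ 14.2 W/m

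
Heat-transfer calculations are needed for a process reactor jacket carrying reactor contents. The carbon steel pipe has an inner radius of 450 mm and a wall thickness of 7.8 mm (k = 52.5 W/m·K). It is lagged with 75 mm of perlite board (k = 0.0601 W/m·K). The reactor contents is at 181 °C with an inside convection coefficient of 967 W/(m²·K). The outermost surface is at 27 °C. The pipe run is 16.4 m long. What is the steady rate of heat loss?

Treating each annulus and film as a series resistance:
R_inner film = 1/(h_i·2πr₁L) = 1/(967×2π×0.45×16.4) = 2.23×10^-5 K/W
R_carbon steel pipe wall = ln(457.8/450)/(2π×52.5×16.4) = 3.177×10^-6 K/W
R_perlite board = ln(532.8/457.8)/(2π×0.0601×16.4) = 0.0245 K/W
R_total = 0.02452 K/W
Q = ΔT/R_total = 154/0.02452

Q ≈ 6280 W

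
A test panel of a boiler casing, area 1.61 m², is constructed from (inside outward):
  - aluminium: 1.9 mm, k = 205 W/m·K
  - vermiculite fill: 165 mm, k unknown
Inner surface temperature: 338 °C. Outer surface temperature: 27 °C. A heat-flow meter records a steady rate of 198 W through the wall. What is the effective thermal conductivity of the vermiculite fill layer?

Using the resistance-network approach (series):
R_aluminium = L/(kA) = 0.0019/(205×1.61) = 5.757×10^-6 K/W
Sum of known resistances R_other = 5.757×10^-6 K/W
Total R = ΔT/Q = 311/198 = 1.571 K/W
R_vermiculite fill = R_total − R_other = 1.571 K/W
k = L/(R·A) = 0.165/(1.571×1.61)

k ≈ 0.0652 W/(m·K)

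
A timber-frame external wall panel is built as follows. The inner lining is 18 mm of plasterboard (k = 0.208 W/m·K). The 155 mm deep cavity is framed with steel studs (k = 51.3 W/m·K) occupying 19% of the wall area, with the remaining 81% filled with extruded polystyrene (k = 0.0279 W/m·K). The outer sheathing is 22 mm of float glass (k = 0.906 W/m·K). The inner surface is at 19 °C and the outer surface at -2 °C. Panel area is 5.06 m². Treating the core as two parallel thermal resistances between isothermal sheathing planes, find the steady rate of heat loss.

Q ≈ 839 W

Sheathing layers in series; stud and cavity paths in parallel between them.
R_inner = 0.018/(0.208×5.06) = 0.0171 K/W
R_stud  = 0.155/(51.3×0.19×5.06) = 0.003143 K/W
R_cav   = 0.155/(0.0279×0.81×5.06) = 1.355 K/W
1/R_core = 1/R_stud + 1/R_cav → R_core = 0.003135 K/W
R_outer = 0.022/(0.906×5.06) = 0.004799 K/W
R_total = 0.02504 K/W
Q = ΔT/R_total = 21/0.02504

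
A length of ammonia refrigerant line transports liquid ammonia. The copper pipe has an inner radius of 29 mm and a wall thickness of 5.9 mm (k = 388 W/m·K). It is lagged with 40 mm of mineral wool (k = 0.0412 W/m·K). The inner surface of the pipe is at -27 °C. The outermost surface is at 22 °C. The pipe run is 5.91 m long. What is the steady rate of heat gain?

Q ≈ 98.2 W

Radial resistances (cylindrical: R_cond = ln(r_o/r_i)/(2πkL), R_conv = 1/(h·2πrL)):
R_copper pipe wall = ln(34.9/29)/(2π×388×5.91) = 1.285×10^-5 K/W
R_mineral wool = ln(74.9/34.9)/(2π×0.0412×5.91) = 0.4992 K/W
R_total = 0.4992 K/W
Q = ΔT/R_total = 49/0.4992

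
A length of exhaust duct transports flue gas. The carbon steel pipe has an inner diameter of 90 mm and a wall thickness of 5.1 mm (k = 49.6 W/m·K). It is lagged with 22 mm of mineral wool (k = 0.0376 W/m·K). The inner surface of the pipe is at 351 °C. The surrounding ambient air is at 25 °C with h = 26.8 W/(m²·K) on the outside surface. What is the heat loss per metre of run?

q′ ≈ 201 W/m

Radial resistances (cylindrical: R_cond = ln(r_o/r_i)/(2πkL), R_conv = 1/(h·2πrL)):
R_carbon steel pipe wall = ln(50.1/45)/(2π×49.6×1) = 3.445×10^-4 K/W
R_mineral wool = ln(72.1/50.1)/(2π×0.0376×1) = 1.541 K/W
R_outer film = 1/(h_o·2πr_oL) = 1/(26.8×2π×0.0721×1) = 0.08237 K/W
R_total = 1.624 K/W
Q = ΔT/R_total = 326/1.624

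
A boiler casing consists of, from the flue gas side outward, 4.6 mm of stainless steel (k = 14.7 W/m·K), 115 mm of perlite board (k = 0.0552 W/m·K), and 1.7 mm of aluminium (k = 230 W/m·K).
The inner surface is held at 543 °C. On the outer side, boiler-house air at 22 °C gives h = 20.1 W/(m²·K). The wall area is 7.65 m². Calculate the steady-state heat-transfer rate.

Thermal resistances in series:
R_stainless steel = L/(kA) = 0.0046/(14.7×7.65) = 4.091×10^-5 K/W
R_perlite board = L/(kA) = 0.115/(0.0552×7.65) = 0.2723 K/W
R_aluminium = L/(kA) = 0.0017/(230×7.65) = 9.662×10^-7 K/W
R_outer film = 1/(h_o·A) = 1/(20.1×7.65) = 0.006503 K/W
R_total = 0.2789 K/W
Q = ΔT / R_total = 521 / 0.2789

Q ≈ 1870 W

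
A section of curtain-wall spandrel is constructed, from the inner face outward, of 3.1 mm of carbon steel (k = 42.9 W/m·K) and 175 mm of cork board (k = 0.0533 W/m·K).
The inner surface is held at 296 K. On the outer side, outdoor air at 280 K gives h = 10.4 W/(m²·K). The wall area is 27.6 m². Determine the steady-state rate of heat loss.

Treating each layer as a thermal resistance in series:
R_carbon steel = L/(kA) = 0.0031/(42.9×27.6) = 2.618×10^-6 K/W
R_cork board = L/(kA) = 0.175/(0.0533×27.6) = 0.119 K/W
R_outer film = 1/(h_o·A) = 1/(10.4×27.6) = 0.003484 K/W
R_total = 0.1224 K/W
Q = ΔT / R_total = 16 / 0.1224

Q ≈ 131 W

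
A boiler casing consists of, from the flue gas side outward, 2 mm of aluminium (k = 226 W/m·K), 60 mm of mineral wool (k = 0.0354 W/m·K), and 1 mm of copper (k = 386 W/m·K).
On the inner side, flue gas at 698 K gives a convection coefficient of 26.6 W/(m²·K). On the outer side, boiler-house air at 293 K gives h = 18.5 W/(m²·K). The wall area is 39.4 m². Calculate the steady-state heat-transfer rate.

Series thermal resistances:
R_inner film = 1/(h_i·A) = 1/(26.6×39.4) = 9.542×10^-4 K/W
R_aluminium = L/(kA) = 0.002/(226×39.4) = 2.246×10^-7 K/W
R_mineral wool = L/(kA) = 0.06/(0.0354×39.4) = 0.04302 K/W
R_copper = L/(kA) = 0.001/(386×39.4) = 6.575×10^-8 K/W
R_outer film = 1/(h_o·A) = 1/(18.5×39.4) = 0.001372 K/W
R_total = 0.04534 K/W
Q = ΔT / R_total = 405 / 0.04534

Q ≈ 8930 W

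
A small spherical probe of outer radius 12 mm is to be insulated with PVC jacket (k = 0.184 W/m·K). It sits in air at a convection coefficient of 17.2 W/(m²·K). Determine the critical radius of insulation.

r_cr ≈ 21.4 mm

For a sphere r_cr = 2k/h = 2×0.184/17.2
r_cr = 21.4 mm; since the bare radius (12 mm) is below r_cr, adding a thin layer of insulation will *increase* heat loss.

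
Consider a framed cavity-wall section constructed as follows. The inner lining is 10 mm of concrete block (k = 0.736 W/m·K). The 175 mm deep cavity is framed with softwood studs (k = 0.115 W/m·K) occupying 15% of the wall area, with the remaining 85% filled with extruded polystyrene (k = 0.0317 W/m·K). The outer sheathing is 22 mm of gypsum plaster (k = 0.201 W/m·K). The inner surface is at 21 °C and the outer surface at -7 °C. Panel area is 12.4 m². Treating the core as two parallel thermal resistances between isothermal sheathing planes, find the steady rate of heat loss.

Sheathing layers in series; stud and cavity paths in parallel between them.
R_inner = 0.01/(0.736×12.4) = 0.001096 K/W
R_stud  = 0.175/(0.115×0.15×12.4) = 0.8181 K/W
R_cav   = 0.175/(0.0317×0.85×12.4) = 0.5238 K/W
1/R_core = 1/R_stud + 1/R_cav → R_core = 0.3193 K/W
R_outer = 0.022/(0.201×12.4) = 0.008827 K/W
R_total = 0.3293 K/W
Q = ΔT/R_total = 28/0.3293

Q ≈ 85 W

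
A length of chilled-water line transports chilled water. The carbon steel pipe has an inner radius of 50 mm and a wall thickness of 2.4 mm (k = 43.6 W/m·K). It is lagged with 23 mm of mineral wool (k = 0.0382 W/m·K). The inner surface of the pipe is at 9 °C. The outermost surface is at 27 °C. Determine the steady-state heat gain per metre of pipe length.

For a radial system each layer contributes R = ln(r_out/r_in)/(2πkL); films add R = 1/(hA).
R_carbon steel pipe wall = ln(52.4/50)/(2π×43.6×1) = 1.711×10^-4 K/W
R_mineral wool = ln(75.4/52.4)/(2π×0.0382×1) = 1.516 K/W
R_total = 1.516 K/W
Q = ΔT/R_total = 18/1.516

q′ ≈ 11.9 W/m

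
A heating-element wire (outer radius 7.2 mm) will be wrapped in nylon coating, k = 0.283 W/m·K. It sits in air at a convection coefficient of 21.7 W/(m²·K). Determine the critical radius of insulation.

r_cr ≈ 13 mm

For a cylinder r_cr = k/h = 0.283/21.7
r_cr = 13 mm; since the bare radius (7.2 mm) is below r_cr, adding a thin layer of insulation will *increase* heat loss.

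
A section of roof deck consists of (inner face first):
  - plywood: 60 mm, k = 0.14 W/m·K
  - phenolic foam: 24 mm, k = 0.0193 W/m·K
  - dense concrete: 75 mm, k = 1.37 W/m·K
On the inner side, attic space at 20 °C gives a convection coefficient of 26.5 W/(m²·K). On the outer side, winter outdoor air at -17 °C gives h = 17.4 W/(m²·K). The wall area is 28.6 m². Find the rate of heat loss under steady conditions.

Model the wall as resistances in series:
R_inner film = 1/(h_i·A) = 1/(26.5×28.6) = 0.001319 K/W
R_plywood = L/(kA) = 0.06/(0.14×28.6) = 0.01499 K/W
R_phenolic foam = L/(kA) = 0.024/(0.0193×28.6) = 0.04348 K/W
R_dense concrete = L/(kA) = 0.075/(1.37×28.6) = 0.001914 K/W
R_outer film = 1/(h_o·A) = 1/(17.4×28.6) = 0.002009 K/W
R_total = 0.06371 K/W
Q = ΔT / R_total = 37 / 0.06371

Q ≈ 581 W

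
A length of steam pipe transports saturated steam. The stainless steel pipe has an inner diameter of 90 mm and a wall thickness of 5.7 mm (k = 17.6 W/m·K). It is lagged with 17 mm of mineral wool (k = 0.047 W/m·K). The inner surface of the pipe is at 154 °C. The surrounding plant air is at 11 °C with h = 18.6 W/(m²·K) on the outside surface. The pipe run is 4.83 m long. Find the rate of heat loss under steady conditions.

Treating each annulus and film as a series resistance:
R_stainless steel pipe wall = ln(50.7/45)/(2π×17.6×4.83) = 2.233×10^-4 K/W
R_mineral wool = ln(67.7/50.7)/(2π×0.047×4.83) = 0.2027 K/W
R_outer film = 1/(h_o·2πr_oL) = 1/(18.6×2π×0.0677×4.83) = 0.02617 K/W
R_total = 0.2291 K/W
Q = ΔT/R_total = 143/0.2291

Q ≈ 624 W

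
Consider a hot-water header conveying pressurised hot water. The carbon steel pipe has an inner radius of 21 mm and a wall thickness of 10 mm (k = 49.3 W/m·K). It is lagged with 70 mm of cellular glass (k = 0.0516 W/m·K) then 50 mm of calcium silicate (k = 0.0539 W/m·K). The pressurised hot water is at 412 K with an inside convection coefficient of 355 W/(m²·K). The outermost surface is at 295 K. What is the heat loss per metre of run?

q′ ≈ 24.1 W/m

Cylindrical conduction, so R = ln(r₂/r₁)/(2πkL) per layer, in series:
R_inner film = 1/(h_i·2πr₁L) = 1/(355×2π×0.021×1) = 0.02135 K/W
R_carbon steel pipe wall = ln(31/21)/(2π×49.3×1) = 0.001257 K/W
R_cellular glass = ln(101/31)/(2π×0.0516×1) = 3.643 K/W
R_calcium silicate = ln(151/101)/(2π×0.0539×1) = 1.187 K/W
R_total = 4.853 K/W
Q = ΔT/R_total = 117/4.853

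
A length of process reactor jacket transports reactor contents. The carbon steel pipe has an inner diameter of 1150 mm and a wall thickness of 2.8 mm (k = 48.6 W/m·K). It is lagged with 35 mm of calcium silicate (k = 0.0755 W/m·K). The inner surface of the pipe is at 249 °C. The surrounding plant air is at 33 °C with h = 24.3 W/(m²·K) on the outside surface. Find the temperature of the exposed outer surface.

Radial resistances (cylindrical: R_cond = ln(r_o/r_i)/(2πkL), R_conv = 1/(h·2πrL)):
R_carbon steel pipe wall = ln(577.8/575)/(2π×48.6×1) = 1.591×10^-5 K/W
R_calcium silicate = ln(612.8/577.8)/(2π×0.0755×1) = 0.124 K/W
R_outer film = 1/(h_o·2πr_oL) = 1/(24.3×2π×0.6128×1) = 0.01069 K/W
R_total = 0.1347 K/W
Q = ΔT/R_total = 216/0.1347
Q = 1600 W/m
T_interface = T_inner − Q·ΣR(inner→interface) = 249 − 1600×0.124

T ≈ 50.1 °C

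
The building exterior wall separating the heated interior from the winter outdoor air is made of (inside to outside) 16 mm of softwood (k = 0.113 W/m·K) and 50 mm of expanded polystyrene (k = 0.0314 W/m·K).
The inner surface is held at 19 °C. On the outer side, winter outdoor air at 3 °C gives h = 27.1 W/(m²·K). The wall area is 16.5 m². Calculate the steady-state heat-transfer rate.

Q ≈ 149 W

Treating each layer as a thermal resistance in series:
R_softwood = L/(kA) = 0.016/(0.113×16.5) = 0.008581 K/W
R_expanded polystyrene = L/(kA) = 0.05/(0.0314×16.5) = 0.09651 K/W
R_outer film = 1/(h_o·A) = 1/(27.1×16.5) = 0.002236 K/W
R_total = 0.1073 K/W
Q = ΔT / R_total = 16 / 0.1073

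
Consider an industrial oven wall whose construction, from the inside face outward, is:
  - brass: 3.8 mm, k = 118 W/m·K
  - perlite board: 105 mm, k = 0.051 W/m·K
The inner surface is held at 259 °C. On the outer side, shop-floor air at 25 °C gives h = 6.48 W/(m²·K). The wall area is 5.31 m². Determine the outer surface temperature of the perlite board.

Model the wall as resistances in series:
R_brass = L/(kA) = 0.0038/(118×5.31) = 6.065×10^-6 K/W
R_perlite board = L/(kA) = 0.105/(0.051×5.31) = 0.3877 K/W
R_outer film = 1/(h_o·A) = 1/(6.48×5.31) = 0.02906 K/W
R_total = 0.4168 K/W;  Q = ΔT/R_total = 234/0.4168 = 561.4 W
T_interface = T_inner − Q·ΣR(inner→interface) = 259 − 561×0.3877

T ≈ 41.3 °C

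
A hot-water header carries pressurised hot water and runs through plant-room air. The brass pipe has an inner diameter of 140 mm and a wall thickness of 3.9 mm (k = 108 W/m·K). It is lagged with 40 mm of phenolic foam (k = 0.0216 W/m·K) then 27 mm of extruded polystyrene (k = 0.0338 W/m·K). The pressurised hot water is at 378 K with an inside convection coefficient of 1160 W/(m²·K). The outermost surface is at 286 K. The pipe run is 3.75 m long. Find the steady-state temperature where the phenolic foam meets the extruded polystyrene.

Treating each annulus and film as a series resistance:
R_inner film = 1/(h_i·2πr₁L) = 1/(1160×2π×0.07×3.75) = 5.227×10^-4 K/W
R_brass pipe wall = ln(73.9/70)/(2π×108×3.75) = 2.131×10^-5 K/W
R_phenolic foam = ln(113.9/73.9)/(2π×0.0216×3.75) = 0.85 K/W
R_extruded polystyrene = ln(140.9/113.9)/(2π×0.0338×3.75) = 0.2671 K/W
R_total = 1.118 K/W
Q = ΔT/R_total = 92/1.118
Q = 82.3 W
T_interface = T_inner − Q·ΣR(inner→interface) = 378 − 82.3×0.8506

T ≈ 308 K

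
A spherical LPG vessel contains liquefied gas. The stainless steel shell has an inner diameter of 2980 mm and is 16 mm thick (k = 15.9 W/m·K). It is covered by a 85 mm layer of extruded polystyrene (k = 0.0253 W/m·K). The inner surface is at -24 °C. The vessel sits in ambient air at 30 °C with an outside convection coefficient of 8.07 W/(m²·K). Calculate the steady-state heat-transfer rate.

Q ≈ 467 W

Each spherical layer contributes R = (1/r_i − 1/r_o)/(4πk):
R_stainless steel shell = (1/1.49 − 1/1.506)/(4π×15.9) = 3.569×10^-5 K/W
R_extruded polystyrene = (1/1.506 − 1/1.591)/(4π×0.0253) = 0.1116 K/W
R_outer film = 1/(h·4πr_o²) = 1/(8.07×4π×1.591²) = 0.003896 K/W
R_total = 0.1155 K/W
Q = ΔT/R_total = 54/0.1155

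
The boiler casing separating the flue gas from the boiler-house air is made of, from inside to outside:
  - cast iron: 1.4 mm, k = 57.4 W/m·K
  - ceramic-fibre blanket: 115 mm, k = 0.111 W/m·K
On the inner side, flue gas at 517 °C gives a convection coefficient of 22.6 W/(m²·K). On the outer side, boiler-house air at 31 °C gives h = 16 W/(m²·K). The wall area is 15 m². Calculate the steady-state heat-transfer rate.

Q ≈ 6380 W

Model the wall as resistances in series:
R_inner film = 1/(h_i·A) = 1/(22.6×15) = 0.00295 K/W
R_cast iron = L/(kA) = 0.0014/(57.4×15) = 1.626×10^-6 K/W
R_ceramic-fibre blanket = L/(kA) = 0.115/(0.111×15) = 0.06907 K/W
R_outer film = 1/(h_o·A) = 1/(16×15) = 0.004167 K/W
R_total = 0.07619 K/W
Q = ΔT / R_total = 486 / 0.07619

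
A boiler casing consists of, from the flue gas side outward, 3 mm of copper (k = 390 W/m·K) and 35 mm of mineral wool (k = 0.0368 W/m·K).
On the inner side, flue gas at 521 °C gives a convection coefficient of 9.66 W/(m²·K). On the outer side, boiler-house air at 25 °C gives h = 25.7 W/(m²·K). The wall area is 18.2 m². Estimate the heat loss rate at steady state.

Series thermal resistances:
R_inner film = 1/(h_i·A) = 1/(9.66×18.2) = 0.005688 K/W
R_copper = L/(kA) = 0.003/(390×18.2) = 4.227×10^-7 K/W
R_mineral wool = L/(kA) = 0.035/(0.0368×18.2) = 0.05226 K/W
R_outer film = 1/(h_o·A) = 1/(25.7×18.2) = 0.002138 K/W
R_total = 0.06008 K/W
Q = ΔT / R_total = 496 / 0.06008

Q ≈ 8260 W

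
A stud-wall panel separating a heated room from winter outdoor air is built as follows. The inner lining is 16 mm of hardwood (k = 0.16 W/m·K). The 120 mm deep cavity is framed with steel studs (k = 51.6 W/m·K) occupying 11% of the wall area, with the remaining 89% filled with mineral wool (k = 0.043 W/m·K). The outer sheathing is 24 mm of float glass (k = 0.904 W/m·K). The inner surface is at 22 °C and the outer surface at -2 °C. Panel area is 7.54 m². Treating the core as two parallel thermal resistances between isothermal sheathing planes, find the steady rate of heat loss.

Sheathing layers in series; stud and cavity paths in parallel between them.
R_inner = 0.016/(0.16×7.54) = 0.01326 K/W
R_stud  = 0.12/(51.6×0.11×7.54) = 0.002804 K/W
R_cav   = 0.12/(0.043×0.89×7.54) = 0.4159 K/W
1/R_core = 1/R_stud + 1/R_cav → R_core = 0.002785 K/W
R_outer = 0.024/(0.904×7.54) = 0.003521 K/W
R_total = 0.01957 K/W
Q = ΔT/R_total = 24/0.01957

Q ≈ 1230 W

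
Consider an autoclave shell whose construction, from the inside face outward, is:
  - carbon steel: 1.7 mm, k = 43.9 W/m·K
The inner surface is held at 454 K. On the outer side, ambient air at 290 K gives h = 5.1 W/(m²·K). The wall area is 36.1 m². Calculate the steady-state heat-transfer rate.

Thermal resistances in series:
R_carbon steel = L/(kA) = 0.0017/(43.9×36.1) = 1.073×10^-6 K/W
R_outer film = 1/(h_o·A) = 1/(5.1×36.1) = 0.005432 K/W
R_total = 0.005433 K/W
Q = ΔT / R_total = 164 / 0.005433

Q ≈ 30200 W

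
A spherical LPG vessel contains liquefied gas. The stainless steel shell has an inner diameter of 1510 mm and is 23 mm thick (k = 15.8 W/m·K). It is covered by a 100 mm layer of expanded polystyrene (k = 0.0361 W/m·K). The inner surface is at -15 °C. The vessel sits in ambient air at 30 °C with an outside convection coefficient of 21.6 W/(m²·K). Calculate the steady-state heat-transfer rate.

Each spherical layer contributes R = (1/r_i − 1/r_o)/(4πk):
R_stainless steel shell = (1/0.755 − 1/0.778)/(4π×15.8) = 1.972×10^-4 K/W
R_expanded polystyrene = (1/0.778 − 1/0.878)/(4π×0.0361) = 0.3227 K/W
R_outer film = 1/(h·4πr_o²) = 1/(21.6×4π×0.878²) = 0.004779 K/W
R_total = 0.3277 K/W
Q = ΔT/R_total = 45/0.3277

Q ≈ 137 W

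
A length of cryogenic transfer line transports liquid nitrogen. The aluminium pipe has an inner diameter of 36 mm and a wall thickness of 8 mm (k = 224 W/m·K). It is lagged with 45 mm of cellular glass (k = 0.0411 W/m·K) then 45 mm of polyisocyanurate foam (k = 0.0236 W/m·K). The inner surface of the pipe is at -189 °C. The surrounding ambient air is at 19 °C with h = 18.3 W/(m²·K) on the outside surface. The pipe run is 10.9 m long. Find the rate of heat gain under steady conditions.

Q ≈ 312 W

Per-layer cylindrical resistances, series-summed:
R_aluminium pipe wall = ln(26/18)/(2π×224×10.9) = 2.397×10^-5 K/W
R_cellular glass = ln(71/26)/(2π×0.0411×10.9) = 0.3569 K/W
R_polyisocyanurate foam = ln(116/71)/(2π×0.0236×10.9) = 0.3037 K/W
R_outer film = 1/(h_o·2πr_oL) = 1/(18.3×2π×0.116×10.9) = 0.006878 K/W
R_total = 0.6675 K/W
Q = ΔT/R_total = 208/0.6675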